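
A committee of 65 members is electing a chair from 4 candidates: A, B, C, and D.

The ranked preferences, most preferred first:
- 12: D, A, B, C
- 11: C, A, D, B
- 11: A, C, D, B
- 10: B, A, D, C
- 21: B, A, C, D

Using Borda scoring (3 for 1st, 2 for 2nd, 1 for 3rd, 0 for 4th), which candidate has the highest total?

A: 12×2 + 11×2 + 11×3 + 10×2 + 21×2 = 141
B: 12×1 + 11×0 + 11×0 + 10×3 + 21×3 = 105
C: 12×0 + 11×3 + 11×2 + 10×0 + 21×1 = 76
D: 12×3 + 11×1 + 11×1 + 10×1 + 21×0 = 68

A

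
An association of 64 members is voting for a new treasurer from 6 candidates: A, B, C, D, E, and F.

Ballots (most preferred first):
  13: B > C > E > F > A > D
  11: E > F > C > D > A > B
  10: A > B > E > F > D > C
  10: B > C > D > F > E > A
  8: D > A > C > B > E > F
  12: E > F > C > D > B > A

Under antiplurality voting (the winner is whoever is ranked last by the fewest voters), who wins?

E

Last-place votes: A 22, B 11, C 10, D 13, E 0, F 8.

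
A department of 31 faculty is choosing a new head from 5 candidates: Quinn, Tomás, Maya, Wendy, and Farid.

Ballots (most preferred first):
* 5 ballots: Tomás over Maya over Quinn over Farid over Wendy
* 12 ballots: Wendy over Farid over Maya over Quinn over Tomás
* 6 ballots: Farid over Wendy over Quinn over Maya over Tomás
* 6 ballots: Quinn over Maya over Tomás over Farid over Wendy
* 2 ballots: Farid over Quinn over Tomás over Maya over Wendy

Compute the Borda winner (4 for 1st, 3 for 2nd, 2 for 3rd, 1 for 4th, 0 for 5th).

Quinn: 5×2 + 12×1 + 6×2 + 6×4 + 2×3 = 64
Tomás: 5×4 + 12×0 + 6×0 + 6×2 + 2×2 = 36
Maya: 5×3 + 12×2 + 6×1 + 6×3 + 2×1 = 65
Wendy: 5×0 + 12×4 + 6×3 + 6×0 + 2×0 = 66
Farid: 5×1 + 12×3 + 6×4 + 6×1 + 2×4 = 79

Farid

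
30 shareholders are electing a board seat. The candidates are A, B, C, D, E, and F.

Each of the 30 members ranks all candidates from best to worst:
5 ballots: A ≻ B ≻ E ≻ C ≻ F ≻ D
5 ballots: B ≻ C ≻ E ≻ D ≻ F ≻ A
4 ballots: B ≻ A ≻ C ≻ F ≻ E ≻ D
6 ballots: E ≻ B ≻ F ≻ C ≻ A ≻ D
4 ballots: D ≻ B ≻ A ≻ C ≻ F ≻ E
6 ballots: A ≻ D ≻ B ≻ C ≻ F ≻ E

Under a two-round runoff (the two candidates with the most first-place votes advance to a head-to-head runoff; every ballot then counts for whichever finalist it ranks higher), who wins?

B

Round 1 first-place votes: A 11, B 9, C 0, D 4, E 6, F 0. A and B advance.
Runoff: A is ranked above B on 11 ballots, B above A on 19.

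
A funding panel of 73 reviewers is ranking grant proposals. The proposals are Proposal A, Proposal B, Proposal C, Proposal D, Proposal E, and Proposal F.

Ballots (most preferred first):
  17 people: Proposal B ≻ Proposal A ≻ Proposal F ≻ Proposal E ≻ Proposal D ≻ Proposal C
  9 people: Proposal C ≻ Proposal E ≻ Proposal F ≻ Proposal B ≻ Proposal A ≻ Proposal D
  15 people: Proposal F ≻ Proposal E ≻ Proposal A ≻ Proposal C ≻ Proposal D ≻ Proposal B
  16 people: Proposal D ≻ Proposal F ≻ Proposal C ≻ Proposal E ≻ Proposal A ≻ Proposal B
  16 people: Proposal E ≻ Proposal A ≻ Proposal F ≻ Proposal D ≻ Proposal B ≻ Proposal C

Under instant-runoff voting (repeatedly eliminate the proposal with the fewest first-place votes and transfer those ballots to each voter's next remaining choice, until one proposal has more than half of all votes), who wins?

Proposal E

Round 1: Proposal A 0, Proposal B 17, Proposal C 9, Proposal D 16, Proposal E 16, Proposal F 15. Proposal A eliminated.
Round 2: Proposal B 17, Proposal C 9, Proposal D 16, Proposal E 16, Proposal F 15. Proposal C eliminated.
Round 3: Proposal B 17, Proposal D 16, Proposal E 25, Proposal F 15. Proposal F eliminated.
Round 4: Proposal B 17, Proposal D 16, Proposal E 40. Proposal E has a majority (≥37).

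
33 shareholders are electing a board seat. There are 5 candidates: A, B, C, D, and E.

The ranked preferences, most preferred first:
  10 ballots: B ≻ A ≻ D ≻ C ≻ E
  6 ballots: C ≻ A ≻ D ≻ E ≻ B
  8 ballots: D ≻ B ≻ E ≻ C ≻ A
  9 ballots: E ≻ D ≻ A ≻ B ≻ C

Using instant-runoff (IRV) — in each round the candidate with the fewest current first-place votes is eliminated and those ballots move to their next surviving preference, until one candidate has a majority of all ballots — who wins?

D

Round 1: A 0, B 10, C 6, D 8, E 9. A eliminated.
Round 2: B 10, C 6, D 8, E 9. C eliminated.
Round 3: B 10, D 14, E 9. E eliminated.
Round 4: B 10, D 23. D has a majority (≥17).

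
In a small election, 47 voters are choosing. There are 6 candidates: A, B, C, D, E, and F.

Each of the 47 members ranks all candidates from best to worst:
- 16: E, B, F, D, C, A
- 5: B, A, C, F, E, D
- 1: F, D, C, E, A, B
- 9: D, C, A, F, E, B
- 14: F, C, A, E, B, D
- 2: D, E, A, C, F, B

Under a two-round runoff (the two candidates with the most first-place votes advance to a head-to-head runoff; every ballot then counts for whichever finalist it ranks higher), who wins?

Round 1 first-place votes: A 0, B 5, C 0, D 11, E 16, F 15. E and F advance.
Runoff: E is ranked above F on 18 ballots, F above E on 29.

F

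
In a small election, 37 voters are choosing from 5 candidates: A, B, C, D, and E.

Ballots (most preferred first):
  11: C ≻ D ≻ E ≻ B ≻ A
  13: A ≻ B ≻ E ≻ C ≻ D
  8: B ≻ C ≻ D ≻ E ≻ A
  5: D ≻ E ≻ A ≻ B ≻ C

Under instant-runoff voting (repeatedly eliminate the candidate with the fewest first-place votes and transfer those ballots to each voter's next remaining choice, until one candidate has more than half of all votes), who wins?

Round 1: A 13, B 8, C 11, D 5, E 0. E eliminated.
Round 2: A 13, B 8, C 11, D 5. D eliminated.
Round 3: A 18, B 8, C 11. B eliminated.
Round 4: A 18, C 19. C has a majority (≥19).

C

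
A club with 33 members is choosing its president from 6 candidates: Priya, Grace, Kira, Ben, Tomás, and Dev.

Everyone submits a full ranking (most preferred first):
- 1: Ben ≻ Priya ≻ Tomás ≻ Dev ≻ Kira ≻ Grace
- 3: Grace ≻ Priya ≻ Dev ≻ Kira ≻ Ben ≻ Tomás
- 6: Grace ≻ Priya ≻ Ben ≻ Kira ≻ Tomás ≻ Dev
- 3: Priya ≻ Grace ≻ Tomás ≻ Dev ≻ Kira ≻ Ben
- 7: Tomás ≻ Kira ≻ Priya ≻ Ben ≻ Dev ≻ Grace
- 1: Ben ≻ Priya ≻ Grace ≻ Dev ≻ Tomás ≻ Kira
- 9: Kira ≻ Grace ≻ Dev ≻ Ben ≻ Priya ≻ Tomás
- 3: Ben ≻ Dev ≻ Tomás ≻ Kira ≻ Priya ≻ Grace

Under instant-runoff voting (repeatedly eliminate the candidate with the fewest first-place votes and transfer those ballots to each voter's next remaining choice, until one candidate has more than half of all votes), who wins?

Round 1: Priya 3, Grace 9, Kira 9, Ben 5, Tomás 7, Dev 0. Dev eliminated.
Round 2: Priya 3, Grace 9, Kira 9, Ben 5, Tomás 7. Priya eliminated.
Round 3: Grace 12, Kira 9, Ben 5, Tomás 7. Ben eliminated.
Round 4: Grace 13, Kira 9, Tomás 11. Kira eliminated.
Round 5: Grace 22, Tomás 11. Grace has a majority (≥17).

Grace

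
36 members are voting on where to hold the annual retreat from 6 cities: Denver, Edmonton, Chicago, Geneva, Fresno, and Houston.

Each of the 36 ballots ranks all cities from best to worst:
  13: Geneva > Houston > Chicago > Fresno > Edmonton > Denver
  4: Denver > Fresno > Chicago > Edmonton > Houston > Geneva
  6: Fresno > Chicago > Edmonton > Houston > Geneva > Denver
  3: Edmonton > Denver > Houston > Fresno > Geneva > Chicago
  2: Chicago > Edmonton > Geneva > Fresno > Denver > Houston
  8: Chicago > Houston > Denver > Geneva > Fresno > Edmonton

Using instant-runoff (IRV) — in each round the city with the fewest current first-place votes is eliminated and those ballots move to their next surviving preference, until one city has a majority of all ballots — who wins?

Chicago

Round 1: Denver 4, Edmonton 3, Chicago 10, Geneva 13, Fresno 6, Houston 0. Houston eliminated.
Round 2: Denver 4, Edmonton 3, Chicago 10, Geneva 13, Fresno 6. Edmonton eliminated.
Round 3: Denver 7, Chicago 10, Geneva 13, Fresno 6. Fresno eliminated.
Round 4: Denver 7, Chicago 16, Geneva 13. Denver eliminated.
Round 5: Chicago 20, Geneva 16. Chicago has a majority (≥19).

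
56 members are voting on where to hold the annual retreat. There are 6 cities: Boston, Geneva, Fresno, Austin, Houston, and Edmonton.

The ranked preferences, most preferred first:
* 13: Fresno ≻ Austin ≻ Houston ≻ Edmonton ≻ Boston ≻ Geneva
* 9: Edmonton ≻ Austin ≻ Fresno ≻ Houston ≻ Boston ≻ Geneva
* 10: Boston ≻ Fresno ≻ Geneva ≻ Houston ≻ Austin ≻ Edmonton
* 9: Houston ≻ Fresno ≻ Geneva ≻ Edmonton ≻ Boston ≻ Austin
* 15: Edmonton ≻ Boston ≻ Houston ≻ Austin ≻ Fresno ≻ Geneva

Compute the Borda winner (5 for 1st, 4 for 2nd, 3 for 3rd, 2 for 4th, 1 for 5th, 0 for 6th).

Fresno

Boston: 13×1 + 9×1 + 10×5 + 9×1 + 15×4 = 141
Geneva: 13×0 + 9×0 + 10×3 + 9×3 + 15×0 = 57
Fresno: 13×5 + 9×3 + 10×4 + 9×4 + 15×1 = 183
Austin: 13×4 + 9×4 + 10×1 + 9×0 + 15×2 = 128
Houston: 13×3 + 9×2 + 10×2 + 9×5 + 15×3 = 167
Edmonton: 13×2 + 9×5 + 10×0 + 9×2 + 15×5 = 164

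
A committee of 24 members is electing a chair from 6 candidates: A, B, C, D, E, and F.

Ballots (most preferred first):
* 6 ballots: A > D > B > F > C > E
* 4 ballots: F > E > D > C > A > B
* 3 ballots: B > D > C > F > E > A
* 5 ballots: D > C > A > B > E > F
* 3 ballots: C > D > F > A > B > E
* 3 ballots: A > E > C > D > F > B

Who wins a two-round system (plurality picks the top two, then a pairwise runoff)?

D

Round 1 first-place votes: A 9, B 3, C 3, D 5, E 0, F 4. A and D advance.
Runoff: A is ranked above D on 9 ballots, D above A on 15.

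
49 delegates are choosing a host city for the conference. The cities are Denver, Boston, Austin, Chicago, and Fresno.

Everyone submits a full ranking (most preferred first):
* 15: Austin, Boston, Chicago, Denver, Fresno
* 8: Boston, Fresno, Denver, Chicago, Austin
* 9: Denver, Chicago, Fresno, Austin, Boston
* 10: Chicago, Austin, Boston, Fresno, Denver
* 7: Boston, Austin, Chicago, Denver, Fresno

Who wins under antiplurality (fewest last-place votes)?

Chicago

Last-place votes: Denver 10, Boston 9, Austin 8, Chicago 0, Fresno 22.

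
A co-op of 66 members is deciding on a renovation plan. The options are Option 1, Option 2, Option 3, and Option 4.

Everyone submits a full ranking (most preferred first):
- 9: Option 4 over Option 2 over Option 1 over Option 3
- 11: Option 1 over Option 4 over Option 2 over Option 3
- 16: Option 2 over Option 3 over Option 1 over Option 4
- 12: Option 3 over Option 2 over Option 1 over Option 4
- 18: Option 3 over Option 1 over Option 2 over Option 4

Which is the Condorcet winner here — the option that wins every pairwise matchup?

Option 2 vs Option 1: 37–29
Option 2 vs Option 3: 36–30
Option 2 vs Option 4: 46–20
Option 2 beats every other option.

Option 2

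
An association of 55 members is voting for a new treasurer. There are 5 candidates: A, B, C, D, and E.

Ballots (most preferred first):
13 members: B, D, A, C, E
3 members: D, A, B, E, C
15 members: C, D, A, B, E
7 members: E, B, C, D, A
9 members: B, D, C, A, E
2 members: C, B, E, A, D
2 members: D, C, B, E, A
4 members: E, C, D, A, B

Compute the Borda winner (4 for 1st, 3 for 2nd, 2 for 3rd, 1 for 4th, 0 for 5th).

D

A: 13×2 + 3×3 + 15×2 + 7×0 + 9×1 + 2×1 + 2×0 + 4×1 = 80
B: 13×4 + 3×2 + 15×1 + 7×3 + 9×4 + 2×3 + 2×2 + 4×0 = 140
C: 13×1 + 3×0 + 15×4 + 7×2 + 9×2 + 2×4 + 2×3 + 4×3 = 131
D: 13×3 + 3×4 + 15×3 + 7×1 + 9×3 + 2×0 + 2×4 + 4×2 = 146
E: 13×0 + 3×1 + 15×0 + 7×4 + 9×0 + 2×2 + 2×1 + 4×4 = 53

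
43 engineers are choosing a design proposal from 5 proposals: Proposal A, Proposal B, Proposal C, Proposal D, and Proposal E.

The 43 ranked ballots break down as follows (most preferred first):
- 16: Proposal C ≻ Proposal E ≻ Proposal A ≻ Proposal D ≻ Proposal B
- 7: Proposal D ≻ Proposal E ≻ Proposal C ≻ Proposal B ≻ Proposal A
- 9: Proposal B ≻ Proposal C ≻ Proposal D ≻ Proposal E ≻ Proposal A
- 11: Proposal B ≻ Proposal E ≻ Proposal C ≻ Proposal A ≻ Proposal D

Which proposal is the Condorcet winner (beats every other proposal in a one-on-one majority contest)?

Proposal C vs Proposal A: 43–0
Proposal C vs Proposal B: 23–20
Proposal C vs Proposal D: 36–7
Proposal C vs Proposal E: 25–18
Proposal C beats every other proposal.

Proposal C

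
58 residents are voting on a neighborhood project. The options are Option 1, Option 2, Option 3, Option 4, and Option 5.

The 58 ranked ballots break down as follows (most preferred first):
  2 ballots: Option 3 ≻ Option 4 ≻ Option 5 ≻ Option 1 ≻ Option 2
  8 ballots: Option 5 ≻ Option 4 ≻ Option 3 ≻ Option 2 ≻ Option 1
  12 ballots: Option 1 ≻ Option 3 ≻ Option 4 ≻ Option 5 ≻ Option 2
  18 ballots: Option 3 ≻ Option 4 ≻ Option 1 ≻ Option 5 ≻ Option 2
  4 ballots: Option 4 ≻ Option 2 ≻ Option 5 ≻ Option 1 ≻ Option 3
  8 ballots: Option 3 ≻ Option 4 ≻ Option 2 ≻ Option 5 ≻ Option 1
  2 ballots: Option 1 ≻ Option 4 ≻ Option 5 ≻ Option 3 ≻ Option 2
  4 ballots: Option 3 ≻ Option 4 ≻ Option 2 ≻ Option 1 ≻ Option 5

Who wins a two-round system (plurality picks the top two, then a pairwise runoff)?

Option 3

Round 1 first-place votes: Option 1 14, Option 2 0, Option 3 32, Option 4 4, Option 5 8. Option 3 and Option 1 advance.
Runoff: Option 3 is ranked above Option 1 on 40 ballots, Option 1 above Option 3 on 18.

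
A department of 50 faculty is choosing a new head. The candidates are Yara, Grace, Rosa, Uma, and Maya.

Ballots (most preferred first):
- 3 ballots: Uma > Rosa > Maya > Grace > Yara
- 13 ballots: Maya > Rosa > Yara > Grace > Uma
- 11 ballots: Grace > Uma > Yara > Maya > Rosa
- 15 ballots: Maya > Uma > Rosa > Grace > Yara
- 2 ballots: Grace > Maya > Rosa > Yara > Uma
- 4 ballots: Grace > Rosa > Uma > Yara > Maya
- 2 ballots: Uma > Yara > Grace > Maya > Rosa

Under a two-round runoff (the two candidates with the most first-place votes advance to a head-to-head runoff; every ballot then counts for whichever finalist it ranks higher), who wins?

Maya

Round 1 first-place votes: Yara 0, Grace 17, Rosa 0, Uma 5, Maya 28. Maya and Grace advance.
Runoff: Maya is ranked above Grace on 31 ballots, Grace above Maya on 19.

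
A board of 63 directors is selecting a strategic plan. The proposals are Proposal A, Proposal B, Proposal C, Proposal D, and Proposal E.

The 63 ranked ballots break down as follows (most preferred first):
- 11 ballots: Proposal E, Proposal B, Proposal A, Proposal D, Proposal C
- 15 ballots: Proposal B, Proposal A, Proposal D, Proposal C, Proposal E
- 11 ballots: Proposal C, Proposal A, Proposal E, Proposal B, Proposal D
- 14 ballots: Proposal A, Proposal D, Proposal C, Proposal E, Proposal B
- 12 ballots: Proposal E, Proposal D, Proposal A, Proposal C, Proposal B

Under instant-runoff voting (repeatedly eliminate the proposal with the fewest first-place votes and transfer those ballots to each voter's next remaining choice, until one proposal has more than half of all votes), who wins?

Round 1: Proposal A 14, Proposal B 15, Proposal C 11, Proposal D 0, Proposal E 23. Proposal D eliminated.
Round 2: Proposal A 14, Proposal B 15, Proposal C 11, Proposal E 23. Proposal C eliminated.
Round 3: Proposal A 25, Proposal B 15, Proposal E 23. Proposal B eliminated.
Round 4: Proposal A 40, Proposal E 23. Proposal A has a majority (≥32).

Proposal A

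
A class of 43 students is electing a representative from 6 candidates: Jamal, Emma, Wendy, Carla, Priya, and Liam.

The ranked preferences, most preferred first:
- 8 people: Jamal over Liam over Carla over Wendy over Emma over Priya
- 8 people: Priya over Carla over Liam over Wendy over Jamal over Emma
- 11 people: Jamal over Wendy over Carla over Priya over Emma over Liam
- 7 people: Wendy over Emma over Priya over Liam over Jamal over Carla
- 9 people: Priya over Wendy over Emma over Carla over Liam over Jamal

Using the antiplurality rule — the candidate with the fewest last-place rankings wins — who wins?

Wendy

Last-place votes: Jamal 9, Emma 8, Wendy 0, Carla 7, Priya 8, Liam 11.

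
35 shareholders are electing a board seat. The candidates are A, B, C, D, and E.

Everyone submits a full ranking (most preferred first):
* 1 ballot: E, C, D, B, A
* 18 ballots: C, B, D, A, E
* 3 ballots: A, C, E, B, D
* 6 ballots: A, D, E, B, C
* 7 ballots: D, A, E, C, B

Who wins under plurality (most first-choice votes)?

First-place votes: A 9, B 0, C 18, D 7, E 1.

C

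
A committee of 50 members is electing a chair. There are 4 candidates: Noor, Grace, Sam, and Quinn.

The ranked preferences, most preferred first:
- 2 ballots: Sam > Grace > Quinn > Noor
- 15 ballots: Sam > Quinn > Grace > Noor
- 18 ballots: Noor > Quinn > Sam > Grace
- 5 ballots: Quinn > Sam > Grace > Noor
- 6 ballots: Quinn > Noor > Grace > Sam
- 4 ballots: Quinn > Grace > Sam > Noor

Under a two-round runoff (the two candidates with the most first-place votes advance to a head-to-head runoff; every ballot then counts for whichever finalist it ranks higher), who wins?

Sam

Round 1 first-place votes: Noor 18, Grace 0, Sam 17, Quinn 15. Noor and Sam advance.
Runoff: Noor is ranked above Sam on 24 ballots, Sam above Noor on 26.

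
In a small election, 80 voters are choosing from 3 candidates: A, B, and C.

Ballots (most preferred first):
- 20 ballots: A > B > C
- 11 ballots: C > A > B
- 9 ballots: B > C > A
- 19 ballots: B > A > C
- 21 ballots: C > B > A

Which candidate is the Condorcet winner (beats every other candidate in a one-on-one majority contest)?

B vs A: 49–31
B vs C: 48–32
B beats every other candidate.

B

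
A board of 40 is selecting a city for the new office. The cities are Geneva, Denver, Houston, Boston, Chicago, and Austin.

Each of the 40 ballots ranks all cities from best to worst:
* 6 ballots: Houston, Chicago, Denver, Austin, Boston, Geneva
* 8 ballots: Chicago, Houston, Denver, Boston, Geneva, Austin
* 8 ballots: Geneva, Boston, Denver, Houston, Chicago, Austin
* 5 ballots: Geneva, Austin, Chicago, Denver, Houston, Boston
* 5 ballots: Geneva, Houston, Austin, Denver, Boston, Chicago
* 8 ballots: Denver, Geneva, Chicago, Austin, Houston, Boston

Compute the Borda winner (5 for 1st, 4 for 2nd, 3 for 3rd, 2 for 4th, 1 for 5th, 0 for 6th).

Geneva

Geneva: 6×0 + 8×1 + 8×5 + 5×5 + 5×5 + 8×4 = 130
Denver: 6×3 + 8×3 + 8×3 + 5×2 + 5×2 + 8×5 = 126
Houston: 6×5 + 8×4 + 8×2 + 5×1 + 5×4 + 8×1 = 111
Boston: 6×1 + 8×2 + 8×4 + 5×0 + 5×1 + 8×0 = 59
Chicago: 6×4 + 8×5 + 8×1 + 5×3 + 5×0 + 8×3 = 111
Austin: 6×2 + 8×0 + 8×0 + 5×4 + 5×3 + 8×2 = 63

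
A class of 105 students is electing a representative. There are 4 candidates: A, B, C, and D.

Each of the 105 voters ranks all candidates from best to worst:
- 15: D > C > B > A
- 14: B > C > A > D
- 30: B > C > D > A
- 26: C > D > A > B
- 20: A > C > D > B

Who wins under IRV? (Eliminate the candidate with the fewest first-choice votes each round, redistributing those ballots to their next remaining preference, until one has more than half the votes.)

C

Round 1: A 20, B 44, C 26, D 15. D eliminated.
Round 2: A 20, B 44, C 41. A eliminated.
Round 3: B 44, C 61. C has a majority (≥53).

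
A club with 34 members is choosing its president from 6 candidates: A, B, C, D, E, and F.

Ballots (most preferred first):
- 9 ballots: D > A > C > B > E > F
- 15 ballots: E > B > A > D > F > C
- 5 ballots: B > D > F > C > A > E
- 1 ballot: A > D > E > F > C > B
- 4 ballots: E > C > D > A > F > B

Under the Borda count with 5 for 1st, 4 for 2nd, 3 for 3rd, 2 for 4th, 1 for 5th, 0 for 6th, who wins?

A: 9×4 + 15×3 + 5×1 + 1×5 + 4×2 = 99
B: 9×2 + 15×4 + 5×5 + 1×0 + 4×0 = 103
C: 9×3 + 15×0 + 5×2 + 1×1 + 4×4 = 54
D: 9×5 + 15×2 + 5×4 + 1×4 + 4×3 = 111
E: 9×1 + 15×5 + 5×0 + 1×3 + 4×5 = 107
F: 9×0 + 15×1 + 5×3 + 1×2 + 4×1 = 36

D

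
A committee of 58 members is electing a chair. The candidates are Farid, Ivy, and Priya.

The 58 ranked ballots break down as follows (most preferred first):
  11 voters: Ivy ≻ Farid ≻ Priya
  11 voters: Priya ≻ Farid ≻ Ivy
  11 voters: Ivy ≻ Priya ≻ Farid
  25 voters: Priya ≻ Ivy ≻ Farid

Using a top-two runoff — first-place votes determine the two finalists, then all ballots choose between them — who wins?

Priya

Round 1 first-place votes: Farid 0, Ivy 22, Priya 36. Priya and Ivy advance.
Runoff: Priya is ranked above Ivy on 36 ballots, Ivy above Priya on 22.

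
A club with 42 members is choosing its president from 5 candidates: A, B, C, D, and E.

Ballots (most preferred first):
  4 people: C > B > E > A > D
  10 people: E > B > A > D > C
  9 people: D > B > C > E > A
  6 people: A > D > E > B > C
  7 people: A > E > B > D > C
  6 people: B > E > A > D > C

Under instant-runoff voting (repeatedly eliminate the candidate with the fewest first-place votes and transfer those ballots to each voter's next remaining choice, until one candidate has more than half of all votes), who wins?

Round 1: A 13, B 6, C 4, D 9, E 10. C eliminated.
Round 2: A 13, B 10, D 9, E 10. D eliminated.
Round 3: A 13, B 19, E 10. E eliminated.
Round 4: A 13, B 29. B has a majority (≥22).

B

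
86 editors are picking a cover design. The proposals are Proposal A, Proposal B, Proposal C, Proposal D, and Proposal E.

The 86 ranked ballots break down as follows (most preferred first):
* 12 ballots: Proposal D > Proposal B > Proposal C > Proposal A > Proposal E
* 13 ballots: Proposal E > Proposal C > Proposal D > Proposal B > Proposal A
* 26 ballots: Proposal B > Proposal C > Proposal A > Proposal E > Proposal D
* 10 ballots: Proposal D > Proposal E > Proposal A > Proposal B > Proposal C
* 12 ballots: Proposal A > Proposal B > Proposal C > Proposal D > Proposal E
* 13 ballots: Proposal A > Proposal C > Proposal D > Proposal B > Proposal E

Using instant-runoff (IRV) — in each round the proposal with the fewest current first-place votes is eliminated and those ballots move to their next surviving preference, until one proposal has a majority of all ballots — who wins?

Proposal D

Round 1: Proposal A 25, Proposal B 26, Proposal C 0, Proposal D 22, Proposal E 13. Proposal C eliminated.
Round 2: Proposal A 25, Proposal B 26, Proposal D 22, Proposal E 13. Proposal E eliminated.
Round 3: Proposal A 25, Proposal B 26, Proposal D 35. Proposal A eliminated.
Round 4: Proposal B 38, Proposal D 48. Proposal D has a majority (≥44).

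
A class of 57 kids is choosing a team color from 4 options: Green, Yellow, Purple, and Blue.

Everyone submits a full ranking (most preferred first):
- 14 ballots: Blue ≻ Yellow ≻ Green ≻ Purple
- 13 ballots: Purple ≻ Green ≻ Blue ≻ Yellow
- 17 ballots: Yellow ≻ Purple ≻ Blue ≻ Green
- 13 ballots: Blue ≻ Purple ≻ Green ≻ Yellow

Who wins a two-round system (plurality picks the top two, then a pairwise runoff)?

Blue

Round 1 first-place votes: Green 0, Yellow 17, Purple 13, Blue 27. Blue and Yellow advance.
Runoff: Blue is ranked above Yellow on 40 ballots, Yellow above Blue on 17.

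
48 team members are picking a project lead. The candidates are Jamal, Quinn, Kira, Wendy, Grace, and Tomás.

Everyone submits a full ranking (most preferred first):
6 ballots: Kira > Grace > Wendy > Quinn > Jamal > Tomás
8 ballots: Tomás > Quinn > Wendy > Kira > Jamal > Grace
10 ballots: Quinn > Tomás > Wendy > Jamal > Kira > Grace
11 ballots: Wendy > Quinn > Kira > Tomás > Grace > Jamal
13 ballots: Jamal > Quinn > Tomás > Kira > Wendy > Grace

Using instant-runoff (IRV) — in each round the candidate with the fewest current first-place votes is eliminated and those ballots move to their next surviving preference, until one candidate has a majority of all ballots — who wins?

Round 1: Jamal 13, Quinn 10, Kira 6, Wendy 11, Grace 0, Tomás 8. Grace eliminated.
Round 2: Jamal 13, Quinn 10, Kira 6, Wendy 11, Tomás 8. Kira eliminated.
Round 3: Jamal 13, Quinn 10, Wendy 17, Tomás 8. Tomás eliminated.
Round 4: Jamal 13, Quinn 18, Wendy 17. Jamal eliminated.
Round 5: Quinn 31, Wendy 17. Quinn has a majority (≥25).

Quinn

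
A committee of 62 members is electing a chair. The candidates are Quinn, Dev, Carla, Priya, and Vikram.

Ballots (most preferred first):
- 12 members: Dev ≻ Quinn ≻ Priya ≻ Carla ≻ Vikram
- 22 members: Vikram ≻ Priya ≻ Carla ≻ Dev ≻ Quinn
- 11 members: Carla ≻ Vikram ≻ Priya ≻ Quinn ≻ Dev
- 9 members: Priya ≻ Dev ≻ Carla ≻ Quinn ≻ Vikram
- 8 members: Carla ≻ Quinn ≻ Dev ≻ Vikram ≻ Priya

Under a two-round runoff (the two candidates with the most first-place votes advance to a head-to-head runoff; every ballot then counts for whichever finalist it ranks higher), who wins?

Round 1 first-place votes: Quinn 0, Dev 12, Carla 19, Priya 9, Vikram 22. Vikram and Carla advance.
Runoff: Vikram is ranked above Carla on 22 ballots, Carla above Vikram on 40.

Carla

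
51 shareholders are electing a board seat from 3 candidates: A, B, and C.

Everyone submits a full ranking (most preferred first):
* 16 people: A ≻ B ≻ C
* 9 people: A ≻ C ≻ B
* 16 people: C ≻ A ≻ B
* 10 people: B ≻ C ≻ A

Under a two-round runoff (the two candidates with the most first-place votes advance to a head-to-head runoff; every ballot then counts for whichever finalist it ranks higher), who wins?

C

Round 1 first-place votes: A 25, B 10, C 16. A and C advance.
Runoff: A is ranked above C on 25 ballots, C above A on 26.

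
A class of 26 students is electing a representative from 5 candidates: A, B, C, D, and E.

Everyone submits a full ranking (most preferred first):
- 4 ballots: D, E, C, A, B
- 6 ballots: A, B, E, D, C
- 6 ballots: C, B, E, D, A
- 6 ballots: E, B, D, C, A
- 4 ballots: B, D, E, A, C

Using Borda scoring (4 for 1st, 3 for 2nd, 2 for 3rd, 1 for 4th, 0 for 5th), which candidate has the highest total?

A: 4×1 + 6×4 + 6×0 + 6×0 + 4×1 = 32
B: 4×0 + 6×3 + 6×3 + 6×3 + 4×4 = 70
C: 4×2 + 6×0 + 6×4 + 6×1 + 4×0 = 38
D: 4×4 + 6×1 + 6×1 + 6×2 + 4×3 = 52
E: 4×3 + 6×2 + 6×2 + 6×4 + 4×2 = 68

B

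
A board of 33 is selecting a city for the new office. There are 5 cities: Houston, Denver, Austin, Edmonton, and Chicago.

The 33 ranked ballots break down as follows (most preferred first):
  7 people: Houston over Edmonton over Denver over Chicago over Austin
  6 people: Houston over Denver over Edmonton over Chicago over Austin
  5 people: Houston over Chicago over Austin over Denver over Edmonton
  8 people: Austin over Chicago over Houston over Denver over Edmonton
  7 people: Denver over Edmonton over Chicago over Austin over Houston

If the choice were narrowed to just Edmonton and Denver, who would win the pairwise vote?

Denver

Edmonton is ranked above Denver on 7 ballots; Denver above Edmonton on 26.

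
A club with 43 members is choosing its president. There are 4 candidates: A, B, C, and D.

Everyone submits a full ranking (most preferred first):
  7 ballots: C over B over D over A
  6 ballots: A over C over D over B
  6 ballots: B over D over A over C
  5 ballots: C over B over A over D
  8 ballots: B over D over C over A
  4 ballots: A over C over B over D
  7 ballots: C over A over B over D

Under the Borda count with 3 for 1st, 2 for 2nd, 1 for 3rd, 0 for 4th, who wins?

A: 7×0 + 6×3 + 6×1 + 5×1 + 8×0 + 4×3 + 7×2 = 55
B: 7×2 + 6×0 + 6×3 + 5×2 + 8×3 + 4×1 + 7×1 = 77
C: 7×3 + 6×2 + 6×0 + 5×3 + 8×1 + 4×2 + 7×3 = 85
D: 7×1 + 6×1 + 6×2 + 5×0 + 8×2 + 4×0 + 7×0 = 41

C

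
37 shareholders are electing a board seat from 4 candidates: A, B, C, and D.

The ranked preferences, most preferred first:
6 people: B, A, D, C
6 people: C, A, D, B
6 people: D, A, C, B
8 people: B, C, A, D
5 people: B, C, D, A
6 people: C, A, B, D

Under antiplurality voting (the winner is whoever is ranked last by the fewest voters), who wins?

Last-place votes: A 5, B 12, C 6, D 14.

A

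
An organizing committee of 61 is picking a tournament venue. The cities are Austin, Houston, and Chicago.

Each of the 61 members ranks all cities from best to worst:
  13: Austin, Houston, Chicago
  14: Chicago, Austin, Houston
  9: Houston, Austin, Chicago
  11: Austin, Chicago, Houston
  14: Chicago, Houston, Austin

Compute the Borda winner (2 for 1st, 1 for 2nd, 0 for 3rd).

Austin: 13×2 + 14×1 + 9×1 + 11×2 + 14×0 = 71
Houston: 13×1 + 14×0 + 9×2 + 11×0 + 14×1 = 45
Chicago: 13×0 + 14×2 + 9×0 + 11×1 + 14×2 = 67

Austin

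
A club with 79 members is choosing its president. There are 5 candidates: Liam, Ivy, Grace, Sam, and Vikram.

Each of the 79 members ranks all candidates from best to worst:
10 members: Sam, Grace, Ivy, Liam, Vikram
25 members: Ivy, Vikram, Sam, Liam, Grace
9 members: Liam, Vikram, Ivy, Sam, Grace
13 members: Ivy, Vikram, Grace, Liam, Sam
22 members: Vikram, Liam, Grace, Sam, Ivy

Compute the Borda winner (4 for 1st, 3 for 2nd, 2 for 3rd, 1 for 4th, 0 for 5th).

Vikram

Liam: 10×1 + 25×1 + 9×4 + 13×1 + 22×3 = 150
Ivy: 10×2 + 25×4 + 9×2 + 13×4 + 22×0 = 190
Grace: 10×3 + 25×0 + 9×0 + 13×2 + 22×2 = 100
Sam: 10×4 + 25×2 + 9×1 + 13×0 + 22×1 = 121
Vikram: 10×0 + 25×3 + 9×3 + 13×3 + 22×4 = 229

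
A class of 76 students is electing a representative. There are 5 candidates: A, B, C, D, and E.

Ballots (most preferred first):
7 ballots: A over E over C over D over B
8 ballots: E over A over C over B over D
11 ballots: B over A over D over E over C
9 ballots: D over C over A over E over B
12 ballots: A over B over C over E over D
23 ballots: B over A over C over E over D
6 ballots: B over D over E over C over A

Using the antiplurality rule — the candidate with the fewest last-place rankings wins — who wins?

Last-place votes: A 6, B 16, C 11, D 43, E 0.

E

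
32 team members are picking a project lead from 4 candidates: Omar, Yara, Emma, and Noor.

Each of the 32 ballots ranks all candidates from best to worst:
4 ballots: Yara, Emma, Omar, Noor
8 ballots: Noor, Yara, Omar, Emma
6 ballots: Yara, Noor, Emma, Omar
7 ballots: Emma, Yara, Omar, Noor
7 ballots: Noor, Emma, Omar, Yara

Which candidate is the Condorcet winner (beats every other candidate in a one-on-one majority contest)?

Yara vs Omar: 25–7
Yara vs Emma: 18–14
Yara vs Noor: 17–15
Yara beats every other candidate.

Yara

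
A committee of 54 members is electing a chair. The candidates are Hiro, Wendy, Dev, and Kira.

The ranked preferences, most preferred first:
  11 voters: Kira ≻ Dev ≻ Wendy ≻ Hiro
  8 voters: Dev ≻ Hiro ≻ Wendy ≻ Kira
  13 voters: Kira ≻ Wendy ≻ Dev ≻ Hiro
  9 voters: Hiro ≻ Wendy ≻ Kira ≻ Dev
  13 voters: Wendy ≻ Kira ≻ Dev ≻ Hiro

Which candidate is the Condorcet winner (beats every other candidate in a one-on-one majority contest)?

Wendy vs Hiro: 37–17
Wendy vs Dev: 35–19
Wendy vs Kira: 30–24
Wendy beats every other candidate.

Wendy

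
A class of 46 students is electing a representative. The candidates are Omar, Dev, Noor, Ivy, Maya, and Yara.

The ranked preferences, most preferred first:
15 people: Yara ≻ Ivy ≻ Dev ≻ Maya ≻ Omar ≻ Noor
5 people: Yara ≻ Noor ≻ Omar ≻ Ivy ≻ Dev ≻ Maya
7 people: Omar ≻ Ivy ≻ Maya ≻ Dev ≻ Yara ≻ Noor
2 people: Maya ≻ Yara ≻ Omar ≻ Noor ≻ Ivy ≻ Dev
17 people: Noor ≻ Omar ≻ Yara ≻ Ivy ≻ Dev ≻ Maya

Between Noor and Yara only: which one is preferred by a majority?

Yara

Noor is ranked above Yara on 17 ballots; Yara above Noor on 29.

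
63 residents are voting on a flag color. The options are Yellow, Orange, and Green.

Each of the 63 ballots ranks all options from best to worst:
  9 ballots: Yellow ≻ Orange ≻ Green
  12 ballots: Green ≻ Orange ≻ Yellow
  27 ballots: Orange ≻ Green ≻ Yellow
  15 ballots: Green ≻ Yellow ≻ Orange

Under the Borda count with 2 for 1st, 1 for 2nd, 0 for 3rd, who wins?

Yellow: 9×2 + 12×0 + 27×0 + 15×1 = 33
Orange: 9×1 + 12×1 + 27×2 + 15×0 = 75
Green: 9×0 + 12×2 + 27×1 + 15×2 = 81

Green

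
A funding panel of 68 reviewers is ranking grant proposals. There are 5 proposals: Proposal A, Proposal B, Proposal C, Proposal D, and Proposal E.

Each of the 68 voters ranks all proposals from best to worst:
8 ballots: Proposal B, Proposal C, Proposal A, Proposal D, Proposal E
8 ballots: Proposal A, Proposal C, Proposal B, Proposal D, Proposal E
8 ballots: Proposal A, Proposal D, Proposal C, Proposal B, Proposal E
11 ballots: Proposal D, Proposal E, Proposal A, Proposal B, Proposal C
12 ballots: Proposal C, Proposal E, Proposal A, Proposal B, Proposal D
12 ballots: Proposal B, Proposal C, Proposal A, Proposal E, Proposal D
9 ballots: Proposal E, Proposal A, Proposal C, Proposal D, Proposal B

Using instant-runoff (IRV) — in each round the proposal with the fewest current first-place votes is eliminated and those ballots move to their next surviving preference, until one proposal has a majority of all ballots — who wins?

Round 1: Proposal A 16, Proposal B 20, Proposal C 12, Proposal D 11, Proposal E 9. Proposal E eliminated.
Round 2: Proposal A 25, Proposal B 20, Proposal C 12, Proposal D 11. Proposal D eliminated.
Round 3: Proposal A 36, Proposal B 20, Proposal C 12. Proposal A has a majority (≥35).

Proposal A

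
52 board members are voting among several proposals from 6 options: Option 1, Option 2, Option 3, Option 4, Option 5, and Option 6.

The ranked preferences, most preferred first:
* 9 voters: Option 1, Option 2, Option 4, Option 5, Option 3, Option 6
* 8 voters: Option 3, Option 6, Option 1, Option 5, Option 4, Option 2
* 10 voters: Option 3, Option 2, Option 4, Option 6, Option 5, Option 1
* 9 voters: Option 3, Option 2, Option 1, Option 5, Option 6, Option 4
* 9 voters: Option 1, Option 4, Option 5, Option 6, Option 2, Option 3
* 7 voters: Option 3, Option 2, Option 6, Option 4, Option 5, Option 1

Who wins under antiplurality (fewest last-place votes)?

Last-place votes: Option 1 17, Option 2 8, Option 3 9, Option 4 9, Option 5 0, Option 6 9.

Option 5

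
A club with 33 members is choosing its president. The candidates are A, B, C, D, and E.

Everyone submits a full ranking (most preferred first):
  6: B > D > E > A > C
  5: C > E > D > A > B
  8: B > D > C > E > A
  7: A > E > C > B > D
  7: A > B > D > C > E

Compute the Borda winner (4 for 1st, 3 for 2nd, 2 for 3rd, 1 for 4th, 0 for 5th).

B

A: 6×1 + 5×1 + 8×0 + 7×4 + 7×4 = 67
B: 6×4 + 5×0 + 8×4 + 7×1 + 7×3 = 84
C: 6×0 + 5×4 + 8×2 + 7×2 + 7×1 = 57
D: 6×3 + 5×2 + 8×3 + 7×0 + 7×2 = 66
E: 6×2 + 5×3 + 8×1 + 7×3 + 7×0 = 56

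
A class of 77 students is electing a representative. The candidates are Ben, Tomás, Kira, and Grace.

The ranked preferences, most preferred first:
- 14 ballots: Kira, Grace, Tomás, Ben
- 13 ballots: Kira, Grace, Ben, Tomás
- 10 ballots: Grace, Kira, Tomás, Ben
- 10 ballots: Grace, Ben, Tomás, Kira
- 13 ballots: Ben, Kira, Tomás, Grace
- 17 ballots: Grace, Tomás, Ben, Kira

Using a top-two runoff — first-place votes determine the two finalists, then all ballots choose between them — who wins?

Round 1 first-place votes: Ben 13, Tomás 0, Kira 27, Grace 37. Grace and Kira advance.
Runoff: Grace is ranked above Kira on 37 ballots, Kira above Grace on 40.

Kira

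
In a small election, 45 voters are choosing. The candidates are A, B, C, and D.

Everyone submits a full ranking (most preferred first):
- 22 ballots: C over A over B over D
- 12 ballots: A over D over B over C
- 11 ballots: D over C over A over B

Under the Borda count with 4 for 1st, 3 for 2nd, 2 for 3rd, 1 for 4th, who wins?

A

A: 22×3 + 12×4 + 11×2 = 136
B: 22×2 + 12×2 + 11×1 = 79
C: 22×4 + 12×1 + 11×3 = 133
D: 22×1 + 12×3 + 11×4 = 102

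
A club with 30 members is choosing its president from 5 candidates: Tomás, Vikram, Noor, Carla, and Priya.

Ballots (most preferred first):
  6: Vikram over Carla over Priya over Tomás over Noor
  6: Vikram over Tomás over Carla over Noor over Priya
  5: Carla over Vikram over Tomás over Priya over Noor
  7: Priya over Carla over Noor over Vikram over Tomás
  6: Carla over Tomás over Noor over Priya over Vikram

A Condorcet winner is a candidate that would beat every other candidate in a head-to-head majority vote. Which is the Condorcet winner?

Carla

Carla vs Tomás: 24–6
Carla vs Vikram: 18–12
Carla vs Noor: 30–0
Carla vs Priya: 23–7
Carla beats every other candidate.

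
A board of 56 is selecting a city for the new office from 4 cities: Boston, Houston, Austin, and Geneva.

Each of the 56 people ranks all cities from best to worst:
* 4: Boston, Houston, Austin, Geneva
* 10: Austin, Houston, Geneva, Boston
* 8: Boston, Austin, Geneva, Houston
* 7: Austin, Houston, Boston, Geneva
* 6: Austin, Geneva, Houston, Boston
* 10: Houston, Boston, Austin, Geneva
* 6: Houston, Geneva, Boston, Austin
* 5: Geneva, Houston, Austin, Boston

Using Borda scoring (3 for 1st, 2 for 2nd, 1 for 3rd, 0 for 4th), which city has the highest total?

Houston

Boston: 4×3 + 10×0 + 8×3 + 7×1 + 6×0 + 10×2 + 6×1 + 5×0 = 69
Houston: 4×2 + 10×2 + 8×0 + 7×2 + 6×1 + 10×3 + 6×3 + 5×2 = 106
Austin: 4×1 + 10×3 + 8×2 + 7×3 + 6×3 + 10×1 + 6×0 + 5×1 = 104
Geneva: 4×0 + 10×1 + 8×1 + 7×0 + 6×2 + 10×0 + 6×2 + 5×3 = 57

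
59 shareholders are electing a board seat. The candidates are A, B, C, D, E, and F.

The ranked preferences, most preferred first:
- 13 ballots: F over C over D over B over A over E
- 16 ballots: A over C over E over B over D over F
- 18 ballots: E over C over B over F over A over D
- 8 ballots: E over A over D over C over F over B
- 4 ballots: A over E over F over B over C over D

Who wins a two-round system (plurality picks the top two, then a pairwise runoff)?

Round 1 first-place votes: A 20, B 0, C 0, D 0, E 26, F 13. E and A advance.
Runoff: E is ranked above A on 26 ballots, A above E on 33.

A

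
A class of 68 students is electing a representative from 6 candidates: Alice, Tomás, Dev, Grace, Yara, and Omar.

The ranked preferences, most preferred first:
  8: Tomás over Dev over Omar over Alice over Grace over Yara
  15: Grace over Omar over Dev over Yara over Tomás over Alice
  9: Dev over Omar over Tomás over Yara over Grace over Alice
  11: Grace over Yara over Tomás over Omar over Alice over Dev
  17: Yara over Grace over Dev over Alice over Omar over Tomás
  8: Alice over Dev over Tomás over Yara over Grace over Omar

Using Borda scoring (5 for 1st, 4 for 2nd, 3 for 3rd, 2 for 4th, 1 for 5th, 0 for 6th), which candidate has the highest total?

Grace

Alice: 8×2 + 15×0 + 9×0 + 11×1 + 17×2 + 8×5 = 101
Tomás: 8×5 + 15×1 + 9×3 + 11×3 + 17×0 + 8×3 = 139
Dev: 8×4 + 15×3 + 9×5 + 11×0 + 17×3 + 8×4 = 205
Grace: 8×1 + 15×5 + 9×1 + 11×5 + 17×4 + 8×1 = 223
Yara: 8×0 + 15×2 + 9×2 + 11×4 + 17×5 + 8×2 = 193
Omar: 8×3 + 15×4 + 9×4 + 11×2 + 17×1 + 8×0 = 159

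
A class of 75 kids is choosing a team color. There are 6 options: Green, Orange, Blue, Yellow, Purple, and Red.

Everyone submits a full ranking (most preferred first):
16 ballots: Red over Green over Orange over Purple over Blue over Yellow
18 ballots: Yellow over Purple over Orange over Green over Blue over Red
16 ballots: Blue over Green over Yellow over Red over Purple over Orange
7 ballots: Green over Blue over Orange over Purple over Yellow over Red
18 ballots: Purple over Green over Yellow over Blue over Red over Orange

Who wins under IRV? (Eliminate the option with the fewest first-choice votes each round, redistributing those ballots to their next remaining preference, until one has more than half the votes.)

Round 1: Green 7, Orange 0, Blue 16, Yellow 18, Purple 18, Red 16. Orange eliminated.
Round 2: Green 7, Blue 16, Yellow 18, Purple 18, Red 16. Green eliminated.
Round 3: Blue 23, Yellow 18, Purple 18, Red 16. Red eliminated.
Round 4: Blue 23, Yellow 18, Purple 34. Yellow eliminated.
Round 5: Blue 23, Purple 52. Purple has a majority (≥38).

Purple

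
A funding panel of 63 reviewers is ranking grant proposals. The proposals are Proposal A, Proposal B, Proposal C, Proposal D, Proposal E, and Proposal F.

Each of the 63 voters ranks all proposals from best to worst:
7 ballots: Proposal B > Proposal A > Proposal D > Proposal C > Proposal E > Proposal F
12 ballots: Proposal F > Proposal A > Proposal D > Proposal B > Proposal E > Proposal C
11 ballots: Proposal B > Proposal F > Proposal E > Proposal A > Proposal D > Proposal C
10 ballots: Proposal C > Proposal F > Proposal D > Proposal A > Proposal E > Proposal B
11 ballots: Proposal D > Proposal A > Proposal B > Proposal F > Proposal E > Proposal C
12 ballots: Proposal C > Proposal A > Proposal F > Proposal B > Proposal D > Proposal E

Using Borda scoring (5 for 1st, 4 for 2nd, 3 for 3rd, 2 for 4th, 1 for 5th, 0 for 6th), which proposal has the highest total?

Proposal A: 7×4 + 12×4 + 11×2 + 10×2 + 11×4 + 12×4 = 210
Proposal B: 7×5 + 12×2 + 11×5 + 10×0 + 11×3 + 12×2 = 171
Proposal C: 7×2 + 12×0 + 11×0 + 10×5 + 11×0 + 12×5 = 124
Proposal D: 7×3 + 12×3 + 11×1 + 10×3 + 11×5 + 12×1 = 165
Proposal E: 7×1 + 12×1 + 11×3 + 10×1 + 11×1 + 12×0 = 73
Proposal F: 7×0 + 12×5 + 11×4 + 10×4 + 11×2 + 12×3 = 202

Proposal A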